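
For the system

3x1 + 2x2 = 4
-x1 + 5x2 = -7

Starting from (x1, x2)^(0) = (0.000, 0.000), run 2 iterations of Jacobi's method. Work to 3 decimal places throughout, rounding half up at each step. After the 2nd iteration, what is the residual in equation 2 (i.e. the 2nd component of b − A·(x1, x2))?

0.932

Iteration 1:
  x1 = (4 - (2)·0.000) / (3) = 1.333
  x2 = (-7 - (-1)·0.000) / (5) = -1.400
Iteration 2:
  x1 = (4 - (2)·-1.400) / (3) = 2.267
  x2 = (-7 - (-1)·1.333) / (5) = -1.133
Residual b − A·x = (-0.535, 0.932)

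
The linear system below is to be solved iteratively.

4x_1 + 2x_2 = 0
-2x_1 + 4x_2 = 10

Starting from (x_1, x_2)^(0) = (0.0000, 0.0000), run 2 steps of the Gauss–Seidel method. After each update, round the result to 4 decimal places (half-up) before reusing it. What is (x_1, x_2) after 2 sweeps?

(-1.2500, 1.8750)

Iteration 1:
  x_1 = (0 - (2)·0.0000) / (4) = 0.0000
  x_2 = (10 - (-2)·0.0000) / (4) = 2.5000
Iteration 2:
  x_1 = (0 - (2)·2.5000) / (4) = -1.2500
  x_2 = (10 - (-2)·-1.2500) / (4) = 1.8750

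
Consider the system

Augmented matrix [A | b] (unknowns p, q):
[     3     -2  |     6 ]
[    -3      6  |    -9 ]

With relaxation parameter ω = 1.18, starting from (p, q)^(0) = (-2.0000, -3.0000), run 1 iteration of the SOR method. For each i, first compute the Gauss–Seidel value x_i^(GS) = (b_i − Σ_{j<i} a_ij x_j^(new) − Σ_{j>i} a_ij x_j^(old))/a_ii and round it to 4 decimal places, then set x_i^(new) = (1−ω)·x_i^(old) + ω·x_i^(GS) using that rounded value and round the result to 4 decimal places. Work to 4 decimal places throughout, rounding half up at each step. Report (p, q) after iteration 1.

(0.3600, -1.0176)

Iteration 1:
  p: GS value = (6 - (-2)·-3.0000) / (3) = 0.0000;  p ← (1−ω)·-2.0000 + ω·0.0000 = 0.3600
  q: GS value = (-9 - (-3)·0.3600) / (6) = -1.3200;  q ← (1−ω)·-3.0000 + ω·-1.3200 = -1.0176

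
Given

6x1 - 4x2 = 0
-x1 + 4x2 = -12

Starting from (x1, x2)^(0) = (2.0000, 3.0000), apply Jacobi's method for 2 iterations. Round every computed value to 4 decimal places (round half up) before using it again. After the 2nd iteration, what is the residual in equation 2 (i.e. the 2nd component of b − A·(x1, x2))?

Iteration 1:
  x1 = (0 - (-4)·3.0000) / (6) = 2.0000
  x2 = (-12 - (-1)·2.0000) / (4) = -2.5000
Iteration 2:
  x1 = (0 - (-4)·-2.5000) / (6) = -1.6667
  x2 = (-12 - (-1)·2.0000) / (4) = -2.5000
Residual b − A·x = (0.0002, -3.6667)

-3.6667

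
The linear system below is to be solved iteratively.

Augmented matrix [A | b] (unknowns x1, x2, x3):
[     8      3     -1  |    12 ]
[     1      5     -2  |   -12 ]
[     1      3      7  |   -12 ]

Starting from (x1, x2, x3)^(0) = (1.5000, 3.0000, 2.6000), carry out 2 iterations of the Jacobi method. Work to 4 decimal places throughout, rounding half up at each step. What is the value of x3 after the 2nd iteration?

-1.1029

Iteration 1:
  x1 = (12 - (3)·3.0000 - (-1)·2.6000) / (8) = 0.7000
  x2 = (-12 - (1)·1.5000 - (-2)·2.6000) / (5) = -1.6600
  x3 = (-12 - (1)·1.5000 - (3)·3.0000) / (7) = -3.2143
Iteration 2:
  x1 = (12 - (3)·-1.6600 - (-1)·-3.2143) / (8) = 1.7207
  x2 = (-12 - (1)·0.7000 - (-2)·-3.2143) / (5) = -3.8257
  x3 = (-12 - (1)·0.7000 - (3)·-1.6600) / (7) = -1.1029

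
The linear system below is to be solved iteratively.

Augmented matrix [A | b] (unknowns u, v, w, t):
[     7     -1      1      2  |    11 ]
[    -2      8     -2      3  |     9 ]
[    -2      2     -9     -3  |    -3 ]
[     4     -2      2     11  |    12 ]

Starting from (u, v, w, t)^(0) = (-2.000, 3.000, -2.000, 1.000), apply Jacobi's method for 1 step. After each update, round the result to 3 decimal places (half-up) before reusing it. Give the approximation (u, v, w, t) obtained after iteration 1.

(2.000, -0.250, 1.111, 2.727)

Iteration 1:
  u = (11 - (-1)·3.000 - (1)·-2.000 - (2)·1.000) / (7) = 2.000
  v = (9 - (-2)·-2.000 - (-2)·-2.000 - (3)·1.000) / (8) = -0.250
  w = (-3 - (-2)·-2.000 - (2)·3.000 - (-3)·1.000) / (-9) = 1.111
  t = (12 - (4)·-2.000 - (-2)·3.000 - (2)·-2.000) / (11) = 2.727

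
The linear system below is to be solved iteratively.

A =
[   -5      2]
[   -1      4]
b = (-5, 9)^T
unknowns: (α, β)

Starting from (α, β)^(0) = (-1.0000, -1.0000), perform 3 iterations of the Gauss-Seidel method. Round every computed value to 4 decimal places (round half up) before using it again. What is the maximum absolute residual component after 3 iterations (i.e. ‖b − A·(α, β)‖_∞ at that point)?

Iteration 1:
  α = (-5 - (2)·-1.0000) / (-5) = 0.6000
  β = (9 - (-1)·0.6000) / (4) = 2.4000
Iteration 2:
  α = (-5 - (2)·2.4000) / (-5) = 1.9600
  β = (9 - (-1)·1.9600) / (4) = 2.7400
Iteration 3:
  α = (-5 - (2)·2.7400) / (-5) = 2.0960
  β = (9 - (-1)·2.0960) / (4) = 2.7740
Residual b − A·x = (-0.0680, 0.0000); ∞-norm = 0.0680

0.0680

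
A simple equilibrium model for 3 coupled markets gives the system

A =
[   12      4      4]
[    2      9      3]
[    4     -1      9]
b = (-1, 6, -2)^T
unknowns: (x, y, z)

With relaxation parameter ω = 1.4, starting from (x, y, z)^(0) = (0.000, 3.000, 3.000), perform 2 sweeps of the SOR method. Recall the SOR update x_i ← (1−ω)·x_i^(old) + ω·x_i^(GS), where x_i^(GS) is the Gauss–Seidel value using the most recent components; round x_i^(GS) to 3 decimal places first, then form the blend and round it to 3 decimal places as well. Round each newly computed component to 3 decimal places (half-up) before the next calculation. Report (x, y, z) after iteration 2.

(1.318, 0.740, -1.090)

Iteration 1:
  x: GS value = (-1 - (4)·3.000 - (4)·3.000) / (12) = -2.083;  x ← (1−ω)·0.000 + ω·-2.083 = -2.916
  y: GS value = (6 - (2)·-2.916 - (3)·3.000) / (9) = 0.315;  y ← (1−ω)·3.000 + ω·0.315 = -0.759
  z: GS value = (-2 - (4)·-2.916 - (-1)·-0.759) / (9) = 0.989;  z ← (1−ω)·3.000 + ω·0.989 = 0.185
Iteration 2:
  x: GS value = (-1 - (4)·-0.759 - (4)·0.185) / (12) = 0.108;  x ← (1−ω)·-2.916 + ω·0.108 = 1.318
  y: GS value = (6 - (2)·1.318 - (3)·0.185) / (9) = 0.312;  y ← (1−ω)·-0.759 + ω·0.312 = 0.740
  z: GS value = (-2 - (4)·1.318 - (-1)·0.740) / (9) = -0.726;  z ← (1−ω)·0.185 + ω·-0.726 = -1.090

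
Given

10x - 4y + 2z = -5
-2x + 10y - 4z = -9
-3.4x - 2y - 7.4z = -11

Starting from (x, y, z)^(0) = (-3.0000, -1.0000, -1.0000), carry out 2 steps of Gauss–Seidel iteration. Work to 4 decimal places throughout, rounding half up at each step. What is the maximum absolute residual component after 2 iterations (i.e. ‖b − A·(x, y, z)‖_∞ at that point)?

Iteration 1:
  x = (-5 - (-4)·-1.0000 - (2)·-1.0000) / (10) = -0.7000
  y = (-9 - (-2)·-0.7000 - (-4)·-1.0000) / (10) = -1.4400
  z = (-11 - (-3.4)·-0.7000 - (-2)·-1.4400) / (-7.4) = 2.1973
Iteration 2:
  x = (-5 - (-4)·-1.4400 - (2)·2.1973) / (10) = -1.5155
  y = (-9 - (-2)·-1.5155 - (-4)·2.1973) / (10) = -0.3242
  z = (-11 - (-3.4)·-1.5155 - (-2)·-0.3242) / (-7.4) = 2.2704
Residual b − A·x = (4.3174, 0.2926, -0.0001); ∞-norm = 4.3174

4.3174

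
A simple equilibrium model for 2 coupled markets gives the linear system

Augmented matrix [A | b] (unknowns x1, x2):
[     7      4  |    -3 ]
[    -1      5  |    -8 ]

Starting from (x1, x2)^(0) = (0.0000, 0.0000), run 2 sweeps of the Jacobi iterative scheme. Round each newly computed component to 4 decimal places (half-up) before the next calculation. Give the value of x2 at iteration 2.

Iteration 1:
  x1 = (-3 - (4)·0.0000) / (7) = -0.4286
  x2 = (-8 - (-1)·0.0000) / (5) = -1.6000
Iteration 2:
  x1 = (-3 - (4)·-1.6000) / (7) = 0.4857
  x2 = (-8 - (-1)·-0.4286) / (5) = -1.6857

-1.6857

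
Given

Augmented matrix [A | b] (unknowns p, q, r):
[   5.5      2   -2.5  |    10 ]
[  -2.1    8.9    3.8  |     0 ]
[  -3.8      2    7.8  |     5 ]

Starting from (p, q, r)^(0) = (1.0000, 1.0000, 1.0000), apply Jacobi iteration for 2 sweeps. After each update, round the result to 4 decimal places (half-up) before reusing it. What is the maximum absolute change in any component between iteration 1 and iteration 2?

Iteration 1:
  p = (10 - (2)·1.0000 - (-2.5)·1.0000) / (5.5) = 1.9091
  q = (0 - (-2.1)·1.0000 - (3.8)·1.0000) / (8.9) = -0.1910
  r = (5 - (-3.8)·1.0000 - (2)·1.0000) / (7.8) = 0.8718
Iteration 2:
  p = (10 - (2)·-0.1910 - (-2.5)·0.8718) / (5.5) = 2.2839
  q = (0 - (-2.1)·1.9091 - (3.8)·0.8718) / (8.9) = 0.0782
  r = (5 - (-3.8)·1.9091 - (2)·-0.1910) / (7.8) = 1.6201
Change: (0.3748, 0.2692, 0.7483) → max |·| = 0.7483

0.7483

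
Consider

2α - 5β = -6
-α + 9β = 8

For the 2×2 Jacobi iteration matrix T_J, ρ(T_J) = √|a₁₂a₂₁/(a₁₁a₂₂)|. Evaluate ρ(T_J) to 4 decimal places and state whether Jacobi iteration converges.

0.5270

a₁₂a₂₁/(a₁₁a₂₂) = (-5)·(-1) / ((2)·(9)) = 0.277778
ρ = √|0.277778| = √0.277778 = 0.5270
ρ < 1, so Jacobi converges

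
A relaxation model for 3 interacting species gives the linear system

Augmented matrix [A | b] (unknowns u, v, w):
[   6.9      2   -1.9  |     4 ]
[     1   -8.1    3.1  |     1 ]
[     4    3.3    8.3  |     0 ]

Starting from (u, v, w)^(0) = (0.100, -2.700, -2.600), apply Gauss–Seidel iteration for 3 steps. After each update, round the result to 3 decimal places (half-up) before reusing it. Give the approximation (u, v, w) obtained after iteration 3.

(0.448, -0.240, -0.120)

Iteration 1:
  u = (4 - (2)·-2.700 - (-1.9)·-2.600) / (6.9) = 0.646
  v = (1 - (1)·0.646 - (3.1)·-2.600) / (-8.1) = -1.039
  w = (0 - (4)·0.646 - (3.3)·-1.039) / (8.3) = 0.102
Iteration 2:
  u = (4 - (2)·-1.039 - (-1.9)·0.102) / (6.9) = 0.909
  v = (1 - (1)·0.909 - (3.1)·0.102) / (-8.1) = 0.028
  w = (0 - (4)·0.909 - (3.3)·0.028) / (8.3) = -0.449
Iteration 3:
  u = (4 - (2)·0.028 - (-1.9)·-0.449) / (6.9) = 0.448
  v = (1 - (1)·0.448 - (3.1)·-0.449) / (-8.1) = -0.240
  w = (0 - (4)·0.448 - (3.3)·-0.240) / (8.3) = -0.120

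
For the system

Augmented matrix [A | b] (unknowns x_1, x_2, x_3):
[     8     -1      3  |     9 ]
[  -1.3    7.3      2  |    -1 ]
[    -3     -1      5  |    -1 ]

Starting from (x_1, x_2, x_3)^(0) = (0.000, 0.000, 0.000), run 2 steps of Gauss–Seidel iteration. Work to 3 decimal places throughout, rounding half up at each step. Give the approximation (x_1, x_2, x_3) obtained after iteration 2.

(0.950, -0.102, 0.350)

Iteration 1:
  x_1 = (9 - (-1)·0.000 - (3)·0.000) / (8) = 1.125
  x_2 = (-1 - (-1.3)·1.125 - (2)·0.000) / (7.3) = 0.063
  x_3 = (-1 - (-3)·1.125 - (-1)·0.063) / (5) = 0.488
Iteration 2:
  x_1 = (9 - (-1)·0.063 - (3)·0.488) / (8) = 0.950
  x_2 = (-1 - (-1.3)·0.950 - (2)·0.488) / (7.3) = -0.102
  x_3 = (-1 - (-3)·0.950 - (-1)·-0.102) / (5) = 0.350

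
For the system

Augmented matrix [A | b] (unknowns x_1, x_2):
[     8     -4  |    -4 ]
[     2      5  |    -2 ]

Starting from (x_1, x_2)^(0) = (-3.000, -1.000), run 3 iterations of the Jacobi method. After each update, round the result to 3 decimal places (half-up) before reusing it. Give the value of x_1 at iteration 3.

-0.500

Iteration 1:
  x_1 = (-4 - (-4)·-1.000) / (8) = -1.000
  x_2 = (-2 - (2)·-3.000) / (5) = 0.800
Iteration 2:
  x_1 = (-4 - (-4)·0.800) / (8) = -0.100
  x_2 = (-2 - (2)·-1.000) / (5) = 0.000
Iteration 3:
  x_1 = (-4 - (-4)·0.000) / (8) = -0.500
  x_2 = (-2 - (2)·-0.100) / (5) = -0.360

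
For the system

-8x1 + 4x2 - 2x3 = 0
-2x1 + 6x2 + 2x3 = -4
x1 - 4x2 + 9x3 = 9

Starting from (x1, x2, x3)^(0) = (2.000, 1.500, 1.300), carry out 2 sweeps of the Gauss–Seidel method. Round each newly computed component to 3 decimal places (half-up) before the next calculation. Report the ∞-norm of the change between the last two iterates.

Iteration 1:
  x1 = (0 - (4)·1.500 - (-2)·1.300) / (-8) = 0.425
  x2 = (-4 - (-2)·0.425 - (2)·1.300) / (6) = -0.958
  x3 = (9 - (1)·0.425 - (-4)·-0.958) / (9) = 0.527
Iteration 2:
  x1 = (0 - (4)·-0.958 - (-2)·0.527) / (-8) = -0.611
  x2 = (-4 - (-2)·-0.611 - (2)·0.527) / (6) = -1.046
  x3 = (9 - (1)·-0.611 - (-4)·-1.046) / (9) = 0.603
Change: (-1.036, -0.088, 0.076) → max |·| = 1.036

1.036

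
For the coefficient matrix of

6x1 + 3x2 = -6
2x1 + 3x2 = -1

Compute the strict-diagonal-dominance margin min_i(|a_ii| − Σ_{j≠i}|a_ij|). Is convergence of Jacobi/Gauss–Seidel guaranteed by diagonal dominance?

row 1: |6| − (3) = 3
row 2: |3| − (2) = 1
minimum over rows = 1 → strictly diagonally dominant (convergence guaranteed)

1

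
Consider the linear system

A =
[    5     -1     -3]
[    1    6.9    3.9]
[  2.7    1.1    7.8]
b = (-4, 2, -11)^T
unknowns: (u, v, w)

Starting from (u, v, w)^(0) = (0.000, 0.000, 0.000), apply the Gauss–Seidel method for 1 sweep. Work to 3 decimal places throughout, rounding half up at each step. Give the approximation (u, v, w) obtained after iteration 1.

Iteration 1:
  u = (-4 - (-1)·0.000 - (-3)·0.000) / (5) = -0.800
  v = (2 - (1)·-0.800 - (3.9)·0.000) / (6.9) = 0.406
  w = (-11 - (2.7)·-0.800 - (1.1)·0.406) / (7.8) = -1.191

(-0.800, 0.406, -1.191)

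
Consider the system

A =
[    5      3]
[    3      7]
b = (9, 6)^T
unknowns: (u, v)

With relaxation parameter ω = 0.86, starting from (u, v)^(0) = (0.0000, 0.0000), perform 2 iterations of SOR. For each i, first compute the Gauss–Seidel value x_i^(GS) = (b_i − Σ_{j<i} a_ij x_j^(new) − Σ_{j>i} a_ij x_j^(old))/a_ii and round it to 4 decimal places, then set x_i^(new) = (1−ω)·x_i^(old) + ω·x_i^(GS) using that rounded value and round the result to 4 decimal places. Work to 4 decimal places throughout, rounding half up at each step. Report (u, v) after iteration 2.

Iteration 1:
  u: GS value = (9 - (3)·0.0000) / (5) = 1.8000;  u ← (1−ω)·0.0000 + ω·1.8000 = 1.5480
  v: GS value = (6 - (3)·1.5480) / (7) = 0.1937;  v ← (1−ω)·0.0000 + ω·0.1937 = 0.1666
Iteration 2:
  u: GS value = (9 - (3)·0.1666) / (5) = 1.7000;  u ← (1−ω)·1.5480 + ω·1.7000 = 1.6787
  v: GS value = (6 - (3)·1.6787) / (7) = 0.1377;  v ← (1−ω)·0.1666 + ω·0.1377 = 0.1417

(1.6787, 0.1417)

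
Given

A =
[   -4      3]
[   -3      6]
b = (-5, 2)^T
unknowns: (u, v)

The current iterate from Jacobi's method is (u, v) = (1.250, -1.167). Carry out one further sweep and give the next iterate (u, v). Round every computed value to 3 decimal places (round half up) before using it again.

(0.375, 0.958)

One sweep:
  u = (-5 - (3)·-1.167) / (-4) = 0.375
  v = (2 - (-3)·1.250) / (6) = 0.958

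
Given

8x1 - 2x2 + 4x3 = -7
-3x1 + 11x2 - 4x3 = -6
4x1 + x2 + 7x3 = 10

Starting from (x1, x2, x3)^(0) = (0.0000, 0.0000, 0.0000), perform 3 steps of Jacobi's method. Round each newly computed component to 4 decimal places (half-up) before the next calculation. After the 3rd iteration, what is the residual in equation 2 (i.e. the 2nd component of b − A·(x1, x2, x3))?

Iteration 1:
  x1 = (-7 - (-2)·0.0000 - (4)·0.0000) / (8) = -0.8750
  x2 = (-6 - (-3)·0.0000 - (-4)·0.0000) / (11) = -0.5455
  x3 = (10 - (4)·0.0000 - (1)·0.0000) / (7) = 1.4286
Iteration 2:
  x1 = (-7 - (-2)·-0.5455 - (4)·1.4286) / (8) = -1.7257
  x2 = (-6 - (-3)·-0.8750 - (-4)·1.4286) / (11) = -0.2646
  x3 = (10 - (4)·-0.8750 - (1)·-0.5455) / (7) = 2.0065
Iteration 3:
  x1 = (-7 - (-2)·-0.2646 - (4)·2.0065) / (8) = -1.9444
  x2 = (-6 - (-3)·-1.7257 - (-4)·2.0065) / (11) = -0.2865
  x3 = (10 - (4)·-1.7257 - (1)·-0.2646) / (7) = 2.4525
Residual b − A·x = (-1.8278, 1.1283, 0.8966)

1.1283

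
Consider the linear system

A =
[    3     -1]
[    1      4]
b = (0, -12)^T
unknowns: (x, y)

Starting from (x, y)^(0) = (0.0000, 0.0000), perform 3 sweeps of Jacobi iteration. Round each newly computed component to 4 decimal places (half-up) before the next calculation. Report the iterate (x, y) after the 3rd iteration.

(-1.0000, -2.7500)

Iteration 1:
  x = (0 - (-1)·0.0000) / (3) = 0.0000
  y = (-12 - (1)·0.0000) / (4) = -3.0000
Iteration 2:
  x = (0 - (-1)·-3.0000) / (3) = -1.0000
  y = (-12 - (1)·0.0000) / (4) = -3.0000
Iteration 3:
  x = (0 - (-1)·-3.0000) / (3) = -1.0000
  y = (-12 - (1)·-1.0000) / (4) = -2.7500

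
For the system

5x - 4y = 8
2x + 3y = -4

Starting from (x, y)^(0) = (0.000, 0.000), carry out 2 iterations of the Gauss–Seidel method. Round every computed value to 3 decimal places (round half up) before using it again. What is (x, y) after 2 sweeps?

Iteration 1:
  x = (8 - (-4)·0.000) / (5) = 1.600
  y = (-4 - (2)·1.600) / (3) = -2.400
Iteration 2:
  x = (8 - (-4)·-2.400) / (5) = -0.320
  y = (-4 - (2)·-0.320) / (3) = -1.120

(-0.320, -1.120)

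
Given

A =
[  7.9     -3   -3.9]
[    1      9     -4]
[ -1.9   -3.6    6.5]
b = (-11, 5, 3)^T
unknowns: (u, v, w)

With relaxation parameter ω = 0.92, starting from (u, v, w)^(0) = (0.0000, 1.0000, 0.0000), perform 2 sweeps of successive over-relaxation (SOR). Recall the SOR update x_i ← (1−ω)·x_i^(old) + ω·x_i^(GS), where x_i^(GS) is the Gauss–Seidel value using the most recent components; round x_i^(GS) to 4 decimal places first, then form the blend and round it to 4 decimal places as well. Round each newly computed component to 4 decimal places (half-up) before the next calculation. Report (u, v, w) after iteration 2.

Iteration 1:
  u: GS value = (-11 - (-3)·1.0000 - (-3.9)·0.0000) / (7.9) = -1.0127;  u ← (1−ω)·0.0000 + ω·-1.0127 = -0.9317
  v: GS value = (5 - (1)·-0.9317 - (-4)·0.0000) / (9) = 0.6591;  v ← (1−ω)·1.0000 + ω·0.6591 = 0.6864
  w: GS value = (3 - (-1.9)·-0.9317 - (-3.6)·0.6864) / (6.5) = 0.5694;  w ← (1−ω)·0.0000 + ω·0.5694 = 0.5238
Iteration 2:
  u: GS value = (-11 - (-3)·0.6864 - (-3.9)·0.5238) / (7.9) = -0.8732;  u ← (1−ω)·-0.9317 + ω·-0.8732 = -0.8779
  v: GS value = (5 - (1)·-0.8779 - (-4)·0.5238) / (9) = 0.8859;  v ← (1−ω)·0.6864 + ω·0.8859 = 0.8699
  w: GS value = (3 - (-1.9)·-0.8779 - (-3.6)·0.8699) / (6.5) = 0.6867;  w ← (1−ω)·0.5238 + ω·0.6867 = 0.6737

(-0.8779, 0.8699, 0.6737)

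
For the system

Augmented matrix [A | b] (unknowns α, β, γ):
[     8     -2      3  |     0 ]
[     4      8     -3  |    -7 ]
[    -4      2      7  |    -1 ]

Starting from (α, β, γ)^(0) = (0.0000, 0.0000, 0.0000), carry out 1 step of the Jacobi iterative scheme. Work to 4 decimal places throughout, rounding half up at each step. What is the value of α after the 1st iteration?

Iteration 1:
  α = (0 - (-2)·0.0000 - (3)·0.0000) / (8) = 0.0000
  β = (-7 - (4)·0.0000 - (-3)·0.0000) / (8) = -0.8750
  γ = (-1 - (-4)·0.0000 - (2)·0.0000) / (7) = -0.1429

0.0000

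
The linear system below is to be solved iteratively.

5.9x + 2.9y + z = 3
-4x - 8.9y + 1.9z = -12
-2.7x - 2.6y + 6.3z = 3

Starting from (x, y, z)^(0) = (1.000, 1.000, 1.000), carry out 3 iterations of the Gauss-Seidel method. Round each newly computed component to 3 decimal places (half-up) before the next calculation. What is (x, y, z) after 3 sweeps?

(-0.545, 1.809, 0.989)

Iteration 1:
  x = (3 - (2.9)·1.000 - (1)·1.000) / (5.9) = -0.153
  y = (-12 - (-4)·-0.153 - (1.9)·1.000) / (-8.9) = 1.631
  z = (3 - (-2.7)·-0.153 - (-2.6)·1.631) / (6.3) = 1.084
Iteration 2:
  x = (3 - (2.9)·1.631 - (1)·1.084) / (5.9) = -0.477
  y = (-12 - (-4)·-0.477 - (1.9)·1.084) / (-8.9) = 1.794
  z = (3 - (-2.7)·-0.477 - (-2.6)·1.794) / (6.3) = 1.012
Iteration 3:
  x = (3 - (2.9)·1.794 - (1)·1.012) / (5.9) = -0.545
  y = (-12 - (-4)·-0.545 - (1.9)·1.012) / (-8.9) = 1.809
  z = (3 - (-2.7)·-0.545 - (-2.6)·1.809) / (6.3) = 0.989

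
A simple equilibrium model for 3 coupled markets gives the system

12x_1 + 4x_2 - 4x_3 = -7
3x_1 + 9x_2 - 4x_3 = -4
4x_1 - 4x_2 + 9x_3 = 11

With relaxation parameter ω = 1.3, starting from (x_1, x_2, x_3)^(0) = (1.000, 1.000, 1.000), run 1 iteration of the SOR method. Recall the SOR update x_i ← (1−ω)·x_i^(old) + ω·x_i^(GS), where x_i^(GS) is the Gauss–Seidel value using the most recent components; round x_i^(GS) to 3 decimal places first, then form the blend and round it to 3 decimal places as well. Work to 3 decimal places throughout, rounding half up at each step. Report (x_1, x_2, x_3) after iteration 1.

Iteration 1:
  x_1: GS value = (-7 - (4)·1.000 - (-4)·1.000) / (12) = -0.583;  x_1 ← (1−ω)·1.000 + ω·-0.583 = -1.058
  x_2: GS value = (-4 - (3)·-1.058 - (-4)·1.000) / (9) = 0.353;  x_2 ← (1−ω)·1.000 + ω·0.353 = 0.159
  x_3: GS value = (11 - (4)·-1.058 - (-4)·0.159) / (9) = 1.763;  x_3 ← (1−ω)·1.000 + ω·1.763 = 1.992

(-1.058, 0.159, 1.992)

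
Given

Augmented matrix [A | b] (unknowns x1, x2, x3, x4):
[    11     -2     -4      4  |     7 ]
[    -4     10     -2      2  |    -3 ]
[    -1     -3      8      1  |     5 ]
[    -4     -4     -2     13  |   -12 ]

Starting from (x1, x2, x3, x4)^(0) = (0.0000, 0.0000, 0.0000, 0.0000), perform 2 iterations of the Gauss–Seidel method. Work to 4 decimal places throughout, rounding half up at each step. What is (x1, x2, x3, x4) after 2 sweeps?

Iteration 1:
  x1 = (7 - (-2)·0.0000 - (-4)·0.0000 - (4)·0.0000) / (11) = 0.6364
  x2 = (-3 - (-4)·0.6364 - (-2)·0.0000 - (2)·0.0000) / (10) = -0.0454
  x3 = (5 - (-1)·0.6364 - (-3)·-0.0454 - (1)·0.0000) / (8) = 0.6875
  x4 = (-12 - (-4)·0.6364 - (-4)·-0.0454 - (-2)·0.6875) / (13) = -0.6355
Iteration 2:
  x1 = (7 - (-2)·-0.0454 - (-4)·0.6875 - (4)·-0.6355) / (11) = 1.1092
  x2 = (-3 - (-4)·1.1092 - (-2)·0.6875 - (2)·-0.6355) / (10) = 0.4083
  x3 = (5 - (-1)·1.1092 - (-3)·0.4083 - (1)·-0.6355) / (8) = 0.9962
  x4 = (-12 - (-4)·1.1092 - (-4)·0.4083 - (-2)·0.9962) / (13) = -0.3029

(1.1092, 0.4083, 0.9962, -0.3029)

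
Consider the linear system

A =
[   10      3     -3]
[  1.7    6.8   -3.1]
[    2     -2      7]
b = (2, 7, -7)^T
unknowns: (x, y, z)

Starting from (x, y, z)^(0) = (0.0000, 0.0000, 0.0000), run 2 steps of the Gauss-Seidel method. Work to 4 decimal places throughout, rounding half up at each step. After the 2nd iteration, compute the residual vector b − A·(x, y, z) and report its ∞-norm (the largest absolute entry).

0.9287

Iteration 1:
  x = (2 - (3)·0.0000 - (-3)·0.0000) / (10) = 0.2000
  y = (7 - (1.7)·0.2000 - (-3.1)·0.0000) / (6.8) = 0.9794
  z = (-7 - (2)·0.2000 - (-2)·0.9794) / (7) = -0.7773
Iteration 2:
  x = (2 - (3)·0.9794 - (-3)·-0.7773) / (10) = -0.3270
  y = (7 - (1.7)·-0.3270 - (-3.1)·-0.7773) / (6.8) = 0.7568
  z = (-7 - (2)·-0.3270 - (-2)·0.7568) / (7) = -0.6903
Residual b − A·x = (0.9287, 0.2697, -0.0003); ∞-norm = 0.9287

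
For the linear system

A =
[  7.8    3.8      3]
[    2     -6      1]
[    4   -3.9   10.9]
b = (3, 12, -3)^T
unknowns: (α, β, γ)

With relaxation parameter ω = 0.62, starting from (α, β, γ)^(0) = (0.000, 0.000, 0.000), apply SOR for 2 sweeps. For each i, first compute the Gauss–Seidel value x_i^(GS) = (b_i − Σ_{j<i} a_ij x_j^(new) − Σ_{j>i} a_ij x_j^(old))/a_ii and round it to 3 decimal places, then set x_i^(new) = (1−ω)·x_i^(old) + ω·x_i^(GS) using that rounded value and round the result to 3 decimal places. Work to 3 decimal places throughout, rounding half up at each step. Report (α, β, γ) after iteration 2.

(0.805, -1.576, -0.890)

Iteration 1:
  α: GS value = (3 - (3.8)·0.000 - (3)·0.000) / (7.8) = 0.385;  α ← (1−ω)·0.000 + ω·0.385 = 0.239
  β: GS value = (12 - (2)·0.239 - (1)·0.000) / (-6) = -1.920;  β ← (1−ω)·0.000 + ω·-1.920 = -1.190
  γ: GS value = (-3 - (4)·0.239 - (-3.9)·-1.190) / (10.9) = -0.789;  γ ← (1−ω)·0.000 + ω·-0.789 = -0.489
Iteration 2:
  α: GS value = (3 - (3.8)·-1.190 - (3)·-0.489) / (7.8) = 1.152;  α ← (1−ω)·0.239 + ω·1.152 = 0.805
  β: GS value = (12 - (2)·0.805 - (1)·-0.489) / (-6) = -1.813;  β ← (1−ω)·-1.190 + ω·-1.813 = -1.576
  γ: GS value = (-3 - (4)·0.805 - (-3.9)·-1.576) / (10.9) = -1.135;  γ ← (1−ω)·-0.489 + ω·-1.135 = -0.890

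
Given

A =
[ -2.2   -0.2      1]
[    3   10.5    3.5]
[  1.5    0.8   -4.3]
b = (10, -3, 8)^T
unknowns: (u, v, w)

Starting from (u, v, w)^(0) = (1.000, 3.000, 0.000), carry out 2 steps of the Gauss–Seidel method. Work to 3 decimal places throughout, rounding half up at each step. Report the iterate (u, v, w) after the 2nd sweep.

Iteration 1:
  u = (10 - (-0.2)·3.000 - (1)·0.000) / (-2.2) = -4.818
  v = (-3 - (3)·-4.818 - (3.5)·0.000) / (10.5) = 1.091
  w = (8 - (1.5)·-4.818 - (0.8)·1.091) / (-4.3) = -3.338
Iteration 2:
  u = (10 - (-0.2)·1.091 - (1)·-3.338) / (-2.2) = -6.162
  v = (-3 - (3)·-6.162 - (3.5)·-3.338) / (10.5) = 2.588
  w = (8 - (1.5)·-6.162 - (0.8)·2.588) / (-4.3) = -3.529

(-6.162, 2.588, -3.529)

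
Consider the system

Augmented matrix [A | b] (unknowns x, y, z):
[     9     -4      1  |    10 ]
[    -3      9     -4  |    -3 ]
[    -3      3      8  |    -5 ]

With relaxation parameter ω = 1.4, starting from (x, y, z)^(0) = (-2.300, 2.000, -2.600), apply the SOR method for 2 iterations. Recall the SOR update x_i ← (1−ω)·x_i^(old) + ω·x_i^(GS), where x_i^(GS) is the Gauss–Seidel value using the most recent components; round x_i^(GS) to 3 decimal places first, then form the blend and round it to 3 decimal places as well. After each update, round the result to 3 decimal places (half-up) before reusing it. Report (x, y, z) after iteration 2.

Iteration 1:
  x: GS value = (10 - (-4)·2.000 - (1)·-2.600) / (9) = 2.289;  x ← (1−ω)·-2.300 + ω·2.289 = 4.125
  y: GS value = (-3 - (-3)·4.125 - (-4)·-2.600) / (9) = -0.114;  y ← (1−ω)·2.000 + ω·-0.114 = -0.960
  z: GS value = (-5 - (-3)·4.125 - (3)·-0.960) / (8) = 1.282;  z ← (1−ω)·-2.600 + ω·1.282 = 2.835
Iteration 2:
  x: GS value = (10 - (-4)·-0.960 - (1)·2.835) / (9) = 0.369;  x ← (1−ω)·4.125 + ω·0.369 = -1.133
  y: GS value = (-3 - (-3)·-1.133 - (-4)·2.835) / (9) = 0.549;  y ← (1−ω)·-0.960 + ω·0.549 = 1.153
  z: GS value = (-5 - (-3)·-1.133 - (3)·1.153) / (8) = -1.482;  z ← (1−ω)·2.835 + ω·-1.482 = -3.209

(-1.133, 1.153, -3.209)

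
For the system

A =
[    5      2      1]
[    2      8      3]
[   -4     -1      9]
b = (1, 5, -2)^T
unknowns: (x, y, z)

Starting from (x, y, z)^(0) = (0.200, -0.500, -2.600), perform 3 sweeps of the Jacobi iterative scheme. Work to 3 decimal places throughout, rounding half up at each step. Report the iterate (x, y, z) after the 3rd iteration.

Iteration 1:
  x = (1 - (2)·-0.500 - (1)·-2.600) / (5) = 0.920
  y = (5 - (2)·0.200 - (3)·-2.600) / (8) = 1.550
  z = (-2 - (-4)·0.200 - (-1)·-0.500) / (9) = -0.189
Iteration 2:
  x = (1 - (2)·1.550 - (1)·-0.189) / (5) = -0.382
  y = (5 - (2)·0.920 - (3)·-0.189) / (8) = 0.466
  z = (-2 - (-4)·0.920 - (-1)·1.550) / (9) = 0.359
Iteration 3:
  x = (1 - (2)·0.466 - (1)·0.359) / (5) = -0.058
  y = (5 - (2)·-0.382 - (3)·0.359) / (8) = 0.586
  z = (-2 - (-4)·-0.382 - (-1)·0.466) / (9) = -0.340

(-0.058, 0.586, -0.340)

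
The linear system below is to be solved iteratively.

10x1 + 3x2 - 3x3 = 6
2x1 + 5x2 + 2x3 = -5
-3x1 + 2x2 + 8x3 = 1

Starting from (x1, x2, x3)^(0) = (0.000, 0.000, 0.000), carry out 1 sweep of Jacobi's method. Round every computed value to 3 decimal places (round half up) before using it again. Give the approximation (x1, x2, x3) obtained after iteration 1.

Iteration 1:
  x1 = (6 - (3)·0.000 - (-3)·0.000) / (10) = 0.600
  x2 = (-5 - (2)·0.000 - (2)·0.000) / (5) = -1.000
  x3 = (1 - (-3)·0.000 - (2)·0.000) / (8) = 0.125

(0.600, -1.000, 0.125)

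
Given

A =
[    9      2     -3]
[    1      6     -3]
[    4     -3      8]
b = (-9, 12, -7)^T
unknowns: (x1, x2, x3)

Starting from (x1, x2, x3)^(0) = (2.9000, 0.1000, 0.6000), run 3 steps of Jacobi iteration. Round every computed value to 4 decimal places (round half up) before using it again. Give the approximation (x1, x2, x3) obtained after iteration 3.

Iteration 1:
  x1 = (-9 - (2)·0.1000 - (-3)·0.6000) / (9) = -0.8222
  x2 = (12 - (1)·2.9000 - (-3)·0.6000) / (6) = 1.8167
  x3 = (-7 - (4)·2.9000 - (-3)·0.1000) / (8) = -2.2875
Iteration 2:
  x1 = (-9 - (2)·1.8167 - (-3)·-2.2875) / (9) = -2.1662
  x2 = (12 - (1)·-0.8222 - (-3)·-2.2875) / (6) = 0.9933
  x3 = (-7 - (4)·-0.8222 - (-3)·1.8167) / (8) = 0.2174
Iteration 3:
  x1 = (-9 - (2)·0.9933 - (-3)·0.2174) / (9) = -1.1483
  x2 = (12 - (1)·-2.1662 - (-3)·0.2174) / (6) = 2.4697
  x3 = (-7 - (4)·-2.1662 - (-3)·0.9933) / (8) = 0.5806

(-1.1483, 2.4697, 0.5806)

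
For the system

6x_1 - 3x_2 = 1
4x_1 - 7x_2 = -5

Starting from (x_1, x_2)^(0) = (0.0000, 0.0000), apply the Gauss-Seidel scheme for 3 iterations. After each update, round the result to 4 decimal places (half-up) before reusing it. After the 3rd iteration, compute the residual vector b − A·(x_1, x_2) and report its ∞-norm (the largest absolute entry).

0.1981

Iteration 1:
  x_1 = (1 - (-3)·0.0000) / (6) = 0.1667
  x_2 = (-5 - (4)·0.1667) / (-7) = 0.8095
Iteration 2:
  x_1 = (1 - (-3)·0.8095) / (6) = 0.5714
  x_2 = (-5 - (4)·0.5714) / (-7) = 1.0408
Iteration 3:
  x_1 = (1 - (-3)·1.0408) / (6) = 0.6871
  x_2 = (-5 - (4)·0.6871) / (-7) = 1.1069
Residual b − A·x = (0.1981, -0.0001); ∞-norm = 0.1981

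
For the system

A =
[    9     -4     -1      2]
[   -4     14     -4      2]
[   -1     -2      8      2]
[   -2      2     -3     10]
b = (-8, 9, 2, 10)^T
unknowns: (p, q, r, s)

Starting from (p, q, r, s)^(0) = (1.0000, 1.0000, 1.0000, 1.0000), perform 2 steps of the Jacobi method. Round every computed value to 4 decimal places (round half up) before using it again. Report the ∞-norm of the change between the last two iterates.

Iteration 1:
  p = (-8 - (-4)·1.0000 - (-1)·1.0000 - (2)·1.0000) / (9) = -0.5556
  q = (9 - (-4)·1.0000 - (-4)·1.0000 - (2)·1.0000) / (14) = 1.0714
  r = (2 - (-1)·1.0000 - (-2)·1.0000 - (2)·1.0000) / (8) = 0.3750
  s = (10 - (-2)·1.0000 - (2)·1.0000 - (-3)·1.0000) / (10) = 1.3000
Iteration 2:
  p = (-8 - (-4)·1.0714 - (-1)·0.3750 - (2)·1.3000) / (9) = -0.6599
  q = (9 - (-4)·-0.5556 - (-4)·0.3750 - (2)·1.3000) / (14) = 0.4055
  r = (2 - (-1)·-0.5556 - (-2)·1.0714 - (2)·1.3000) / (8) = 0.1234
  s = (10 - (-2)·-0.5556 - (2)·1.0714 - (-3)·0.3750) / (10) = 0.7871
Change: (-0.1043, -0.6659, -0.2516, -0.5129) → max |·| = 0.6659

0.6659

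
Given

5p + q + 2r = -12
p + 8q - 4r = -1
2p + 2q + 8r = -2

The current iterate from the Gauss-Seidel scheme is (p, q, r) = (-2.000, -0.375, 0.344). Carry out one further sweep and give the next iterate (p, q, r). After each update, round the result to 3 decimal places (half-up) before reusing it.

(-2.463, 0.355, 0.277)

One sweep:
  p = (-12 - (1)·-0.375 - (2)·0.344) / (5) = -2.463
  q = (-1 - (1)·-2.463 - (-4)·0.344) / (8) = 0.355
  r = (-2 - (2)·-2.463 - (2)·0.355) / (8) = 0.277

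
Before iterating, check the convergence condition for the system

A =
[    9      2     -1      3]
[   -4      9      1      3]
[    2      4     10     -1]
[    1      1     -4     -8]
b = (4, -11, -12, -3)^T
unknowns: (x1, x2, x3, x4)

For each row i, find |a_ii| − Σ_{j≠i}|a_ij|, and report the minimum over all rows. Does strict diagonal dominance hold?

row 1: |9| − (2+1+3) = 3
row 2: |9| − (4+1+3) = 1
row 3: |10| − (2+4+1) = 3
row 4: |-8| − (1+1+4) = 2
minimum over rows = 1 → strictly diagonally dominant (convergence guaranteed)

1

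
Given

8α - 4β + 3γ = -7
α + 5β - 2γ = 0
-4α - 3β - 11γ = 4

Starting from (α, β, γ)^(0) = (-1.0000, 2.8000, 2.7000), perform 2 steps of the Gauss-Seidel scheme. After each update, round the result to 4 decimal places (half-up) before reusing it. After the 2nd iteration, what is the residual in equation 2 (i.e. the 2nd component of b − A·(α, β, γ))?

0.4577

Iteration 1:
  α = (-7 - (-4)·2.8000 - (3)·2.7000) / (8) = -0.4875
  β = (0 - (1)·-0.4875 - (-2)·2.7000) / (5) = 1.1775
  γ = (4 - (-4)·-0.4875 - (-3)·1.1775) / (-11) = -0.5075
Iteration 2:
  α = (-7 - (-4)·1.1775 - (3)·-0.5075) / (8) = -0.0959
  β = (0 - (1)·-0.0959 - (-2)·-0.5075) / (5) = -0.1838
  γ = (4 - (-4)·-0.0959 - (-3)·-0.1838) / (-11) = -0.2786
Residual b − A·x = (-6.1322, 0.4577, 0.0004)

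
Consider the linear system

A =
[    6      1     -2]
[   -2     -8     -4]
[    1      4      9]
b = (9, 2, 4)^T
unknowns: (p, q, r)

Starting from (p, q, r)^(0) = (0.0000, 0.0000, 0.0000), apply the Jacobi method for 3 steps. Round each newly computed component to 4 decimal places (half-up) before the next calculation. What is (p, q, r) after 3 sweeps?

Iteration 1:
  p = (9 - (1)·0.0000 - (-2)·0.0000) / (6) = 1.5000
  q = (2 - (-2)·0.0000 - (-4)·0.0000) / (-8) = -0.2500
  r = (4 - (1)·0.0000 - (4)·0.0000) / (9) = 0.4444
Iteration 2:
  p = (9 - (1)·-0.2500 - (-2)·0.4444) / (6) = 1.6898
  q = (2 - (-2)·1.5000 - (-4)·0.4444) / (-8) = -0.8472
  r = (4 - (1)·1.5000 - (4)·-0.2500) / (9) = 0.3889
Iteration 3:
  p = (9 - (1)·-0.8472 - (-2)·0.3889) / (6) = 1.7708
  q = (2 - (-2)·1.6898 - (-4)·0.3889) / (-8) = -0.8669
  r = (4 - (1)·1.6898 - (4)·-0.8472) / (9) = 0.6332

(1.7708, -0.8669, 0.6332)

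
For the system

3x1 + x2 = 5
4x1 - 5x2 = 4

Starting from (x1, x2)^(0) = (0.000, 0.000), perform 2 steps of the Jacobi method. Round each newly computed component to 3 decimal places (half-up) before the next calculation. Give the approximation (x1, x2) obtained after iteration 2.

Iteration 1:
  x1 = (5 - (1)·0.000) / (3) = 1.667
  x2 = (4 - (4)·0.000) / (-5) = -0.800
Iteration 2:
  x1 = (5 - (1)·-0.800) / (3) = 1.933
  x2 = (4 - (4)·1.667) / (-5) = 0.534

(1.933, 0.534)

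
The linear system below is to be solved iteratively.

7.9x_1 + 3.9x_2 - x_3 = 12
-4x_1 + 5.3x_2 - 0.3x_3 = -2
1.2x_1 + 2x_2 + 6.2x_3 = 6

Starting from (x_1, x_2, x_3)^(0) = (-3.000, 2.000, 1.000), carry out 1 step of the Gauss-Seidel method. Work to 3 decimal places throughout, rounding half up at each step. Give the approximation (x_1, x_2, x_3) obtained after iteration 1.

Iteration 1:
  x_1 = (12 - (3.9)·2.000 - (-1)·1.000) / (7.9) = 0.658
  x_2 = (-2 - (-4)·0.658 - (-0.3)·1.000) / (5.3) = 0.176
  x_3 = (6 - (1.2)·0.658 - (2)·0.176) / (6.2) = 0.784

(0.658, 0.176, 0.784)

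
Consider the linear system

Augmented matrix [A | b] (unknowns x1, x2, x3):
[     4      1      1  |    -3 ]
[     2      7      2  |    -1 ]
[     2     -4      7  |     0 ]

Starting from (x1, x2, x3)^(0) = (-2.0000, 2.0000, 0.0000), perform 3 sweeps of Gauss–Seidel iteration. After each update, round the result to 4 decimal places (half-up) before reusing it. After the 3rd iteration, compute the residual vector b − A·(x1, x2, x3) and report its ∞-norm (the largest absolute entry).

Iteration 1:
  x1 = (-3 - (1)·2.0000 - (1)·0.0000) / (4) = -1.2500
  x2 = (-1 - (2)·-1.2500 - (2)·0.0000) / (7) = 0.2143
  x3 = (0 - (2)·-1.2500 - (-4)·0.2143) / (7) = 0.4796
Iteration 2:
  x1 = (-3 - (1)·0.2143 - (1)·0.4796) / (4) = -0.9235
  x2 = (-1 - (2)·-0.9235 - (2)·0.4796) / (7) = -0.0160
  x3 = (0 - (2)·-0.9235 - (-4)·-0.0160) / (7) = 0.2547
Iteration 3:
  x1 = (-3 - (1)·-0.0160 - (1)·0.2547) / (4) = -0.8097
  x2 = (-1 - (2)·-0.8097 - (2)·0.2547) / (7) = 0.0157
  x3 = (0 - (2)·-0.8097 - (-4)·0.0157) / (7) = 0.2403
Residual b − A·x = (-0.0172, 0.0289, 0.0001); ∞-norm = 0.0289

0.0289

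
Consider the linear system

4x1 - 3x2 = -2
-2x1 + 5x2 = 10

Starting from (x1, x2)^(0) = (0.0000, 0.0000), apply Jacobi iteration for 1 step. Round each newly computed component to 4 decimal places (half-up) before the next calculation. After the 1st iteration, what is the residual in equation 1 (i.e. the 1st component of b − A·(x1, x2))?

6.0000

Iteration 1:
  x1 = (-2 - (-3)·0.0000) / (4) = -0.5000
  x2 = (10 - (-2)·0.0000) / (5) = 2.0000
Residual b − A·x = (6.0000, -1.0000)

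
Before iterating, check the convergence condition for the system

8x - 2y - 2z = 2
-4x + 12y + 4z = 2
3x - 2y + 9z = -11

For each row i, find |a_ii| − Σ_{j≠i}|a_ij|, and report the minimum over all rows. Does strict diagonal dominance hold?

row 1: |8| − (2+2) = 4
row 2: |12| − (4+4) = 4
row 3: |9| − (3+2) = 4
minimum over rows = 4 → strictly diagonally dominant (convergence guaranteed)

4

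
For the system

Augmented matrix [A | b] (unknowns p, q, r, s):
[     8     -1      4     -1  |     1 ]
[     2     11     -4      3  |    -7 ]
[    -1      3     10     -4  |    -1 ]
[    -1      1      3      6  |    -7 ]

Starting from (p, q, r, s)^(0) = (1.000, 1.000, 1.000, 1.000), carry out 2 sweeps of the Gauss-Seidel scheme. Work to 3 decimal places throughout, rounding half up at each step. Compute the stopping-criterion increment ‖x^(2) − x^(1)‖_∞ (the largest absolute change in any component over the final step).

Iteration 1:
  p = (1 - (-1)·1.000 - (4)·1.000 - (-1)·1.000) / (8) = -0.125
  q = (-7 - (2)·-0.125 - (-4)·1.000 - (3)·1.000) / (11) = -0.523
  r = (-1 - (-1)·-0.125 - (3)·-0.523 - (-4)·1.000) / (10) = 0.444
  s = (-7 - (-1)·-0.125 - (1)·-0.523 - (3)·0.444) / (6) = -1.322
Iteration 2:
  p = (1 - (-1)·-0.523 - (4)·0.444 - (-1)·-1.322) / (8) = -0.328
  q = (-7 - (2)·-0.328 - (-4)·0.444 - (3)·-1.322) / (11) = -0.055
  r = (-1 - (-1)·-0.328 - (3)·-0.055 - (-4)·-1.322) / (10) = -0.645
  s = (-7 - (-1)·-0.328 - (1)·-0.055 - (3)·-0.645) / (6) = -0.890
Change: (-0.203, 0.468, -1.089, 0.432) → max |·| = 1.089

1.089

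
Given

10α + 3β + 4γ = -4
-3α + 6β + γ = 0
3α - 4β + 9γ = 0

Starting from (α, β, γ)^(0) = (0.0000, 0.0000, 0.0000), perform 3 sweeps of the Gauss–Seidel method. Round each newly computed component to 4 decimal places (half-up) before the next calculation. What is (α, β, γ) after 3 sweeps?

(-0.3587, -0.1854, 0.0372)

Iteration 1:
  α = (-4 - (3)·0.0000 - (4)·0.0000) / (10) = -0.4000
  β = (0 - (-3)·-0.4000 - (1)·0.0000) / (6) = -0.2000
  γ = (0 - (3)·-0.4000 - (-4)·-0.2000) / (9) = 0.0444
Iteration 2:
  α = (-4 - (3)·-0.2000 - (4)·0.0444) / (10) = -0.3578
  β = (0 - (-3)·-0.3578 - (1)·0.0444) / (6) = -0.1863
  γ = (0 - (3)·-0.3578 - (-4)·-0.1863) / (9) = 0.0365
Iteration 3:
  α = (-4 - (3)·-0.1863 - (4)·0.0365) / (10) = -0.3587
  β = (0 - (-3)·-0.3587 - (1)·0.0365) / (6) = -0.1854
  γ = (0 - (3)·-0.3587 - (-4)·-0.1854) / (9) = 0.0372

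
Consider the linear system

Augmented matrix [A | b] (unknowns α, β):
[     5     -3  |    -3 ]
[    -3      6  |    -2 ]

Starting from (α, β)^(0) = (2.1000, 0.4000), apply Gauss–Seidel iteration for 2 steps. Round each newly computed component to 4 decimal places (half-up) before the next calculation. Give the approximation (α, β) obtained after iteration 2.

(-0.9080, -0.7873)

Iteration 1:
  α = (-3 - (-3)·0.4000) / (5) = -0.3600
  β = (-2 - (-3)·-0.3600) / (6) = -0.5133
Iteration 2:
  α = (-3 - (-3)·-0.5133) / (5) = -0.9080
  β = (-2 - (-3)·-0.9080) / (6) = -0.7873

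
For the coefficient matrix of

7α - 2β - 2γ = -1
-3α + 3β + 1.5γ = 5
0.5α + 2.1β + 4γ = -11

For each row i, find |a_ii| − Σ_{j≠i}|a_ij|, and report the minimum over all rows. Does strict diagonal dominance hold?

-1.5

row 1: |7| − (2+2) = 3
row 2: |3| − (3+1.5) = -1.5
row 3: |4| − (0.5+2.1) = 1.4
minimum over rows = -1.5 → not strictly diagonally dominant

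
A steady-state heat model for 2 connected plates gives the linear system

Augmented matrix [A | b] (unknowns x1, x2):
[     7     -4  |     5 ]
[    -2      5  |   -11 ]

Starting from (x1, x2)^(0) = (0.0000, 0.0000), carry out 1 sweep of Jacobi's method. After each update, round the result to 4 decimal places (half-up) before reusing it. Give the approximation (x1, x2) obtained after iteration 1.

(0.7143, -2.2000)

Iteration 1:
  x1 = (5 - (-4)·0.0000) / (7) = 0.7143
  x2 = (-11 - (-2)·0.0000) / (5) = -2.2000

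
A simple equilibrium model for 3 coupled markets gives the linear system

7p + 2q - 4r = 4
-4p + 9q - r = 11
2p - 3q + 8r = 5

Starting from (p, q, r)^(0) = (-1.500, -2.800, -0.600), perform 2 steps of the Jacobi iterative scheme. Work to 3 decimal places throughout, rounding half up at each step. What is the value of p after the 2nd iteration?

0.403

Iteration 1:
  p = (4 - (2)·-2.800 - (-4)·-0.600) / (7) = 1.029
  q = (11 - (-4)·-1.500 - (-1)·-0.600) / (9) = 0.489
  r = (5 - (2)·-1.500 - (-3)·-2.800) / (8) = -0.050
Iteration 2:
  p = (4 - (2)·0.489 - (-4)·-0.050) / (7) = 0.403
  q = (11 - (-4)·1.029 - (-1)·-0.050) / (9) = 1.674
  r = (5 - (2)·1.029 - (-3)·0.489) / (8) = 0.551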